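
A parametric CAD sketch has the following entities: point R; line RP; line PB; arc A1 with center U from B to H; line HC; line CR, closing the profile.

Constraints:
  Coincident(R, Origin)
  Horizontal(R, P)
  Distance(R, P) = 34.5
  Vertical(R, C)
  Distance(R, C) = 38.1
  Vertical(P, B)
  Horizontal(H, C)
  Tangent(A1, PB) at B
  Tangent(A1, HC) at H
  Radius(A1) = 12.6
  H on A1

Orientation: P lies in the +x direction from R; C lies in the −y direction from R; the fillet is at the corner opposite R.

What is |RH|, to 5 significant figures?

43.946

The virtual corner opposite R is at (34.500, -38.100). The tangent condition forces UB to be normal to PB and A1 meets HC tangentially, so UH is at right angles to HC, with radius 12.6, so the center U sits 12.6 in from both sides at U = (21.900, -25.500). That places the tangent points at B = (34.500, -25.500) on PB and H = (21.900, -38.100) on HC. Then |RH| = |H − R| = 43.946.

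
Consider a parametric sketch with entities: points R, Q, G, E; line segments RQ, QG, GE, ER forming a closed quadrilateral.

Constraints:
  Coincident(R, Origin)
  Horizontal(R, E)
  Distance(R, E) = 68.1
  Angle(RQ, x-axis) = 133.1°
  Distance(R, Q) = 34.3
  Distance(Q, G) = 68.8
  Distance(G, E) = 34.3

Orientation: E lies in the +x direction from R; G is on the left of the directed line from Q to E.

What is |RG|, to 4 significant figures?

52.13

Checks: |QG| = 68.80 ✓; |GE| = 34.30 ✓.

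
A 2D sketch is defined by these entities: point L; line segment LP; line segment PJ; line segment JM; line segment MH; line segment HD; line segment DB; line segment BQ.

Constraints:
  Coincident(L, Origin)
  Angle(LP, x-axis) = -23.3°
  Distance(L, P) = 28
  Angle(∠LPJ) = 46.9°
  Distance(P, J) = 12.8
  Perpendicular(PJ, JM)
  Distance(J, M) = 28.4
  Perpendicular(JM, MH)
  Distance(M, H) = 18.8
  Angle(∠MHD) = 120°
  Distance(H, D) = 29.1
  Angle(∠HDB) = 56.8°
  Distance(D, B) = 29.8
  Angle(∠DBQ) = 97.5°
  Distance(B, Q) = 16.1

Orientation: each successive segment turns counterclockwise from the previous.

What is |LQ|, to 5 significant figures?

8.7338

∠HDB = 56.8° gives DB at 113.00° from the x-axis; with |DB| = 29.8, B = (18.024, -4.0628). ∠DBQ = 97.5° gives BQ at -164.50° from the x-axis; with |BQ| = 16.1, Q = (2.5098, -8.3654). Then |LQ| = |Q − L| = 8.7338.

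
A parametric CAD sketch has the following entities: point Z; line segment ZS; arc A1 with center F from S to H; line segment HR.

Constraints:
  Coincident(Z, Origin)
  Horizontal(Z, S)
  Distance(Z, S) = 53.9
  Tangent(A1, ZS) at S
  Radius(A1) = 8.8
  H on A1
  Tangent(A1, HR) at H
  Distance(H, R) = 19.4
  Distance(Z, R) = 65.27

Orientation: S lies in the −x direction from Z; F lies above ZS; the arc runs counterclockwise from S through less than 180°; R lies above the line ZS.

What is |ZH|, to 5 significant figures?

48.806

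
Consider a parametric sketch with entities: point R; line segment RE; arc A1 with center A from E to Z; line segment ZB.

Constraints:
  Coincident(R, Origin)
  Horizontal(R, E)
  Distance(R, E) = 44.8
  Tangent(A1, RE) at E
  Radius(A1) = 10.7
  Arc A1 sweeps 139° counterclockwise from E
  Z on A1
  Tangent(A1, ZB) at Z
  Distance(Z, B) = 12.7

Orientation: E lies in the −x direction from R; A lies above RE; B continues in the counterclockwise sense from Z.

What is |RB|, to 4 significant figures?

54.57

On A1, E sits at bearing -90° from A; a 139° counterclockwise sweep puts Z at bearing 49°, so Z = A + 10.7·(cos 49°, sin 49°) = (-37.78, 18.78). A1 meets ZB tangentially, so AZ is at right angles to ZB, so ZB runs along (−sin 49°, cos 49°); with |ZB| = 12.7, B = (-47.36, 27.11). Then |RB| = |B − R| = 54.57.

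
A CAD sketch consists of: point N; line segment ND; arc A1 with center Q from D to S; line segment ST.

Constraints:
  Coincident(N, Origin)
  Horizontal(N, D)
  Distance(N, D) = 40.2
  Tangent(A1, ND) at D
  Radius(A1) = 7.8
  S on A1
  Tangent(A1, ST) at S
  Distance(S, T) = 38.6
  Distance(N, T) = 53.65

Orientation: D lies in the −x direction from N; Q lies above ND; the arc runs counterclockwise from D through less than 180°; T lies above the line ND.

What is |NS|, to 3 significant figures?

33.2

Checks: ∠(QD, DN) = 90.00° ✓; |QS| = 7.800 ✓; ∠(QS, ST) = 90.00° ✓; |ST| = 38.60 ✓; |NT| = 53.65 ✓.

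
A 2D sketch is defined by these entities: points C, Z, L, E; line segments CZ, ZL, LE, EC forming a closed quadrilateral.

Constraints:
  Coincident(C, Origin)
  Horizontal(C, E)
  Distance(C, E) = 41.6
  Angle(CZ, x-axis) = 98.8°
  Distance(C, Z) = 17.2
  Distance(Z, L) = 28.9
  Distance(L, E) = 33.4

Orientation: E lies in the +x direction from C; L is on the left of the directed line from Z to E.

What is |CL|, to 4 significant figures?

37.11

C is at the origin; C and E share the same y with |CE| = 41.6 and E in +x, so E = (41.6, 0). CZ runs at 98.8° with |CZ| = 17.2, so Z = (-2.631, 17.00). L is determined by |ZL| = 28.9 and |LE| = 33.4 together: it lies at the intersection of circle(Z, 28.9) and circle(E, 33.4). With |ZE| = 47.38, the foot of the radical line on ZE is 20.73 from Z and the perpendicular offset is √(28.9² − 20.73²) = 20.13. Taking the left-of-ZE solution: L = (23.94, 28.35).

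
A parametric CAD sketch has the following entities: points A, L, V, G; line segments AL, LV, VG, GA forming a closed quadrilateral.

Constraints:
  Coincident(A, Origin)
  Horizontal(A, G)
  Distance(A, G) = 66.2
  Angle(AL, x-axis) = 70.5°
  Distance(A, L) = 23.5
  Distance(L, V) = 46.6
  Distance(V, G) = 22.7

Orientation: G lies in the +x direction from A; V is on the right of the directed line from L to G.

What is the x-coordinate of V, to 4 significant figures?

44.49

A is at the origin; A and G share the same y with |AG| = 66.2 and G in +x, so G = (66.2, 0). AL runs at 70.5° with |AL| = 23.5, so L = (7.844, 22.15). V is determined by |LV| = 46.6 and |VG| = 22.7 together: it lies at the intersection of circle(L, 46.6) and circle(G, 22.7). With |LG| = 62.42, the foot of the radical line on LG is 44.48 from L and the perpendicular offset is √(46.6² − 44.48²) = 13.91. Taking the right-of-LG solution: V = (44.49, -6.633).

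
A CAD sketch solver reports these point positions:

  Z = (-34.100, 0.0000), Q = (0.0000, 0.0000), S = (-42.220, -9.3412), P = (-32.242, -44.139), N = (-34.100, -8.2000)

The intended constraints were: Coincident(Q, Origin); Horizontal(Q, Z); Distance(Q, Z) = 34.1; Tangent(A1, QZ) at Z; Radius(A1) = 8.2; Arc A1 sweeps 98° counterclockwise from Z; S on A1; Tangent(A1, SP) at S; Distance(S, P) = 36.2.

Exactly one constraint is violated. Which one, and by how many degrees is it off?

Tangent(A1, SP) at S — off by 8.00°.

Q = (0.00, 0.00) ✓; Q.y = 0.00, Z.y = 0.00 ✓; |QZ| = 34.10 ✓; ∠(NZ, ZQ) = 90.00° ✓; |NZ| = 8.200 ✓; bearing(N→S) − bearing(N→Z) = 98.00° ✓; |NS| = 8.200 ✓; ∠(NS, SP) = 82.00° ✗; |SP| = 36.20 ✓.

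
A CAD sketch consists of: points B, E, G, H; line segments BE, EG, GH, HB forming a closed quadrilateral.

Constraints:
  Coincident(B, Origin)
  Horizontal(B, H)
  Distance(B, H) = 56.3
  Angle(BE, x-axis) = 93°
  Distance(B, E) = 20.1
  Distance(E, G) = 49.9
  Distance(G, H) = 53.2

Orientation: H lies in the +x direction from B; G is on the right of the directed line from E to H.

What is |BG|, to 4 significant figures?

30.44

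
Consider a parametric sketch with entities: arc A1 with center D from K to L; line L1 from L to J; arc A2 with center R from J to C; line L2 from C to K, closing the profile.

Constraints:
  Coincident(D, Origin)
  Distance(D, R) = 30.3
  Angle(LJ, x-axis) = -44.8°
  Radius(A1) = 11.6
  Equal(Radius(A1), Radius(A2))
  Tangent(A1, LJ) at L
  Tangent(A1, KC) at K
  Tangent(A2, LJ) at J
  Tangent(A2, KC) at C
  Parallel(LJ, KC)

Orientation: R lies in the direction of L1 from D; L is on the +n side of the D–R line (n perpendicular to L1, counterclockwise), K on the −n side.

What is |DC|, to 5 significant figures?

32.445

The slot axis is L1's direction at -44.8°, so u = (cos -44.8°, sin -44.8°) = (0.70957, -0.70463) and n = (−sin -44.8°, cos -44.8°) = (0.70463, 0.70957). D is at the origin and R lies 30.3 along u from D, so R = 30.3·u = (21.500, -21.350). Tangency of A1 to both parallel lines with radius 11.6 puts L and K at D ± 11.6·n: L = (8.1738, 8.2310), K = (-8.1738, -8.2310). Equal radii place J and C the same way about R: J = R + 11.6·n = (29.674, -13.119), C = R − 11.6·n = (13.326, -29.581). Then |DC| = |C − D| = 32.445.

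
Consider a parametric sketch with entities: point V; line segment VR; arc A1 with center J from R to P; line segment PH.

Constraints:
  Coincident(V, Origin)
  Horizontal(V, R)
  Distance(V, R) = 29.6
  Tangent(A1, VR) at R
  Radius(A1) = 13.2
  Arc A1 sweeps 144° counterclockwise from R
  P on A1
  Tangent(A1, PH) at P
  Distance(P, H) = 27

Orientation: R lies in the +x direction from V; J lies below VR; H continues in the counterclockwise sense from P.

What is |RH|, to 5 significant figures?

42.171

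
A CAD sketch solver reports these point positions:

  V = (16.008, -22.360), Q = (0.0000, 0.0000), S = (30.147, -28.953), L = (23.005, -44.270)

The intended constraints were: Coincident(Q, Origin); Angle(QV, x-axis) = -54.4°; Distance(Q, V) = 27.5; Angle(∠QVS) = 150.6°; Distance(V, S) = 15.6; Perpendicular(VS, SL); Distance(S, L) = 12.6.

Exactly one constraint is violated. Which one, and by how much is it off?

Distance(S, L) = 12.6 — off by 4.30.

Q = (0.00, 0.00) ✓; QV at -54.40° ✓; |QV| = 27.50 ✓; ∠QVS = 150.6° ✓; |VS| = 15.60 ✓; ∠(VS, SL) = 90.00° ✓; |SL| = 16.90 ✗.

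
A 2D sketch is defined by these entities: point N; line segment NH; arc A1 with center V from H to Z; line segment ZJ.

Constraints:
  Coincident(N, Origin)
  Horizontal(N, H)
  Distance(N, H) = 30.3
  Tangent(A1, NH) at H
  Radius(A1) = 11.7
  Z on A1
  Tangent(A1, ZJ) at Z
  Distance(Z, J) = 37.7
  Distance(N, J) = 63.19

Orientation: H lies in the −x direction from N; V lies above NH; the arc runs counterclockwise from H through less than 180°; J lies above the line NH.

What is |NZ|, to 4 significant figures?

26.48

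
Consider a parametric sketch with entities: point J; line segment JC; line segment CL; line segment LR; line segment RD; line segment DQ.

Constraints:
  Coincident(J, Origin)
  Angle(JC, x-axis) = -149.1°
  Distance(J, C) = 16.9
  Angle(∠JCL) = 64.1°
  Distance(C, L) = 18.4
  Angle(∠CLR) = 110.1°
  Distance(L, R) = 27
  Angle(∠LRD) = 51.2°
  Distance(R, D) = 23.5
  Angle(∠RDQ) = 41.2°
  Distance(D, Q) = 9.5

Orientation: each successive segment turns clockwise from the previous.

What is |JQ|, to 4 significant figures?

6.890

J is at the origin; JC runs at -149.1° with length 16.9, so C = (-14.50, -8.679). ∠JCL = 64.1° gives CL at 95.00° from the x-axis; with |CL| = 18.4, L = (-16.10, 9.651). ∠CLR = 110.1° gives LR at 25.10° from the x-axis; with |LR| = 27.0, R = (8.345, 21.10). ∠LRD = 51.2° gives RD at -103.7° from the x-axis; with |RD| = 23.5, D = (2.780, -1.727). ∠RDQ = 41.2° gives DQ at 117.5° from the x-axis; with |DQ| = 9.5, Q = (-1.607, 6.700). Then |JQ| = |Q − J| = 6.890.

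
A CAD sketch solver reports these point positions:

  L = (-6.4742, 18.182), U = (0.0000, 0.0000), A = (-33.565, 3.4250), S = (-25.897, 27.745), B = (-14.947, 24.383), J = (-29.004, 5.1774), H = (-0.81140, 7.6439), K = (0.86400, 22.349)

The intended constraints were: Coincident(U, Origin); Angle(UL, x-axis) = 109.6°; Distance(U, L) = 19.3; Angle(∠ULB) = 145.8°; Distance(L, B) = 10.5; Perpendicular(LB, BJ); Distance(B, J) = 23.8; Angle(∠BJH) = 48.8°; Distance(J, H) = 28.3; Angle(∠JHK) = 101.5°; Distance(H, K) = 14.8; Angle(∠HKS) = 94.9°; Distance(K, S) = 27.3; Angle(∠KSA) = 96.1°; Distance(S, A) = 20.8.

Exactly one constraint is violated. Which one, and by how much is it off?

Distance(S, A) = 20.8 — off by 4.70.

U = (0.00, 0.00) ✓; UL at 109.6° ✓; |UL| = 19.30 ✓; ∠ULB = 145.8° ✓; |LB| = 10.50 ✓; ∠(LB, BJ) = 90.00° ✓; |BJ| = 23.80 ✓; ∠BJH = 48.80° ✓; |JH| = 28.30 ✓; ∠JHK = 101.5° ✓; |HK| = 14.80 ✓; ∠HKS = 94.90° ✓; |KS| = 27.30 ✓; ∠KSA = 96.10° ✓; |SA| = 25.50 ✗.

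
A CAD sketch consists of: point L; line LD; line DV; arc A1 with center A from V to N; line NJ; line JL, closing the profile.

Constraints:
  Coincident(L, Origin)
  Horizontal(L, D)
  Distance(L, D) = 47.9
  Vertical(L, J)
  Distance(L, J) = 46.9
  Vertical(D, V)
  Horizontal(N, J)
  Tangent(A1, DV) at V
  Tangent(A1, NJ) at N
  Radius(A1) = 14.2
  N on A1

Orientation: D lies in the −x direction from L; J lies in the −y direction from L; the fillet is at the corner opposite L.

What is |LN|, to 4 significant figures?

57.75

L is at the origin; L and D share the same y with |LD| = 47.9 and D on the −x side, so D = (-47.90, 0.000). LJ is vertical with |LJ| = 46.9 and J on the −y side, so J = (0.000, -46.90). The virtual corner opposite L is at (-47.90, -46.90). Since A1 is tangent to DV there, AV ⟂ DV and the tangent condition forces AN to be normal to NJ, with radius 14.2, so the center A sits 14.2 in from both sides at A = (-33.70, -32.70). That places the tangent points at V = (-47.90, -32.70) on DV and N = (-33.70, -46.90) on NJ. Then |LN| = |N − L| = 57.75.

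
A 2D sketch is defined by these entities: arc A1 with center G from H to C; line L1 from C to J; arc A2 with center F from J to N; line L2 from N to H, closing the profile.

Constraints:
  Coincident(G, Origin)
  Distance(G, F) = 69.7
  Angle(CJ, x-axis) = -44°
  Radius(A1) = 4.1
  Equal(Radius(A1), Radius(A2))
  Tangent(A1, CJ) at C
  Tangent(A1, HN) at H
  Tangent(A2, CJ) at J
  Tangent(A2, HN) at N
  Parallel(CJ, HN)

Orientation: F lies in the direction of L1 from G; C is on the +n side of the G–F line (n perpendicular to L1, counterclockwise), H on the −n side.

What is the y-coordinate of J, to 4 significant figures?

-45.47

The slot axis is L1's direction at -44.0°, so u = (cos -44.0°, sin -44.0°) = (0.7193, -0.6947) and n = (−sin -44.0°, cos -44.0°) = (0.6947, 0.7193). G is at the origin and F lies 69.7 along u from G, so F = 69.7·u = (50.14, -48.42). Tangency of A1 to both parallel lines with radius 4.1 puts C and H at G ± 4.1·n: C = (2.848, 2.949), H = (-2.848, -2.949). Equal radii place J and N the same way about F: J = F + 4.1·n = (52.99, -45.47), N = F − 4.1·n = (47.29, -51.37). So J.y = -45.47.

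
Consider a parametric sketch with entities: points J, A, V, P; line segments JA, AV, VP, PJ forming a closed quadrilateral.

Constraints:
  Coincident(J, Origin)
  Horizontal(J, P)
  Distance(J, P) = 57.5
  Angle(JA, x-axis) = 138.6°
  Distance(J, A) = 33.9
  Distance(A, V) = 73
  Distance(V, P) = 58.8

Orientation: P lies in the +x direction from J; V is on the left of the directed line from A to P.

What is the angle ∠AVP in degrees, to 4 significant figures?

80.57°

Checks: |AV| = 73.00 ✓; |VP| = 58.80 ✓.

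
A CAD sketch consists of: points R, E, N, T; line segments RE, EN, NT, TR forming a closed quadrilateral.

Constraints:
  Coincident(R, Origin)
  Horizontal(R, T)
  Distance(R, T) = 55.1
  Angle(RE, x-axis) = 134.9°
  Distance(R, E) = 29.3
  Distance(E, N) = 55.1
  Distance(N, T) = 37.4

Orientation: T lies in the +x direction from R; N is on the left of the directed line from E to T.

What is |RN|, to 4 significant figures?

45.37

R is at the origin; R and T share the same y with |RT| = 55.1 and T in +x, so T = (55.1, 0). RE runs at 134.9° with |RE| = 29.3, so E = (-20.68, 20.75). N is determined by |EN| = 55.1 and |NT| = 37.4 together: it lies at the intersection of circle(E, 55.1) and circle(T, 37.4). With |ET| = 78.57, the foot of the radical line on ET is 49.71 from E and the perpendicular offset is √(55.1² − 49.71²) = 23.78. Taking the left-of-ET solution: N = (33.54, 30.56).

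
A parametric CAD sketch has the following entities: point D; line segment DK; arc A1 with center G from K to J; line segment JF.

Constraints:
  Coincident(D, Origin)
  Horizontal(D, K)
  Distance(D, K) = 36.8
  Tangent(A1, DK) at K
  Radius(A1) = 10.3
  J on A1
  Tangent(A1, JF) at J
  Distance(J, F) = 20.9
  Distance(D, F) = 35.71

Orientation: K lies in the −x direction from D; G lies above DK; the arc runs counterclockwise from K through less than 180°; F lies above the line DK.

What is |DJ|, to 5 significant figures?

27.924

Checks: |GJ| = 10.30 ✓; ∠(GJ, JF) = 90.00° ✓; |JF| = 20.90 ✓; |DF| = 35.71 ✓.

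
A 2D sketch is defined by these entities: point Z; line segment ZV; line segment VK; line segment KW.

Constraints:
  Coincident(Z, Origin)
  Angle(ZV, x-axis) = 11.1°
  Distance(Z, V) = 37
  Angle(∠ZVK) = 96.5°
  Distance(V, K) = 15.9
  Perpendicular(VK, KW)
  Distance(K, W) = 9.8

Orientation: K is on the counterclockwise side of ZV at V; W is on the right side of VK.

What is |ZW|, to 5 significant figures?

50.711

Z is at the origin; ZV runs at 11.1° with length 37.0, so V = 37.0·(cos 11.1°, sin 11.1°) = (36.308, 7.1233). ∠ZVK = 96.5°, so VK runs at 11.1° + (180° − 96.5°) = 94.600° from the x-axis; with |VK| = 15.9, K = V + 15.9·(cos 94.600°, sin 94.600°) = (35.033, 22.972). VK is perpendicular to KW; with |KW| = 9.8 on the right of VK, W = K + 9.8·(0.99678, 0.080199) = (44.801, 23.758). Then |ZW| = |W − Z| = 50.711.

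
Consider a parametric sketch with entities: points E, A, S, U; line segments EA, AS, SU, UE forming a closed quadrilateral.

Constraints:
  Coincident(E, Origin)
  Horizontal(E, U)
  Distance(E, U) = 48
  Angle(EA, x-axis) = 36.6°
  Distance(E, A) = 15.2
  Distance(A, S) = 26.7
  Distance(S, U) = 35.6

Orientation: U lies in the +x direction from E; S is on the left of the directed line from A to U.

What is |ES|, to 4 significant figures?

41.57

E is at the origin; E and U share the same y with |EU| = 48.0 and U in +x, so U = (48.0, 0). EA runs at 36.6° with |EA| = 15.2, so A = (12.20, 9.063). S is determined by |AS| = 26.7 and |SU| = 35.6 together: it lies at the intersection of circle(A, 26.7) and circle(U, 35.6). With |AU| = 36.93, the foot of the radical line on AU is 10.96 from A and the perpendicular offset is √(26.7² − 10.96²) = 24.35. Taking the left-of-AU solution: S = (28.80, 29.98).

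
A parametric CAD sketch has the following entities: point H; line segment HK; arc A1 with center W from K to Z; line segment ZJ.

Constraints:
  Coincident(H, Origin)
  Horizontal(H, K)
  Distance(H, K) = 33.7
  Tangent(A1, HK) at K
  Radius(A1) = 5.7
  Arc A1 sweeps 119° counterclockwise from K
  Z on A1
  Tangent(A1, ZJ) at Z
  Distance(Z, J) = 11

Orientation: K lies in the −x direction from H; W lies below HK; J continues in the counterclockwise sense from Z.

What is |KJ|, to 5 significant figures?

18.088

On A1, K sits at bearing 90° from W; a 119° counterclockwise sweep puts Z at bearing 209°, so Z = W + 5.7·(cos 209°, sin 209°) = (-38.685, -8.4634). The tangent condition forces WZ to be normal to ZJ, so ZJ runs along (−sin 209°, cos 209°); with |ZJ| = 11.0, J = (-33.352, -18.084). Then |KJ| = |J − K| = 18.088.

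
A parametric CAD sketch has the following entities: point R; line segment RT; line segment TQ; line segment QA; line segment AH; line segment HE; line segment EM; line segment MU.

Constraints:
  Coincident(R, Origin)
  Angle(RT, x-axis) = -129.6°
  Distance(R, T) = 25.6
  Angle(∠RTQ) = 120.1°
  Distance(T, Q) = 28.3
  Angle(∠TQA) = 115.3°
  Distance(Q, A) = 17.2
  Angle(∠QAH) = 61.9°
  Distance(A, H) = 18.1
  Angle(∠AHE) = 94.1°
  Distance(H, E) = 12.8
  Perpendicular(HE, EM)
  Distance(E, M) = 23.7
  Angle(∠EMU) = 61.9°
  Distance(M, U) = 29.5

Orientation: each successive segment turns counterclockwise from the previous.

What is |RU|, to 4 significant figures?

40.89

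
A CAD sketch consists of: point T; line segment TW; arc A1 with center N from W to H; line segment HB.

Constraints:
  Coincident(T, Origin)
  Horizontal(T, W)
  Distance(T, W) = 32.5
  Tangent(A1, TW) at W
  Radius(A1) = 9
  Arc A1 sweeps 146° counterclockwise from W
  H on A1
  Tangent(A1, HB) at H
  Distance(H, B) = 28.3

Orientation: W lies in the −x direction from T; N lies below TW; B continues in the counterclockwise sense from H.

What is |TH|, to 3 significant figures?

41.0

The tangent condition forces NW to be normal to TW, so N = W + (0, -9) = (-32.5, -9.00). On A1, W sits at bearing 90° from N; a 146° counterclockwise sweep puts H at bearing 236°, so H = N + 9.0·(cos 236°, sin 236°) = (-37.5, -16.5). Then |TH| = |H − T| = 41.0.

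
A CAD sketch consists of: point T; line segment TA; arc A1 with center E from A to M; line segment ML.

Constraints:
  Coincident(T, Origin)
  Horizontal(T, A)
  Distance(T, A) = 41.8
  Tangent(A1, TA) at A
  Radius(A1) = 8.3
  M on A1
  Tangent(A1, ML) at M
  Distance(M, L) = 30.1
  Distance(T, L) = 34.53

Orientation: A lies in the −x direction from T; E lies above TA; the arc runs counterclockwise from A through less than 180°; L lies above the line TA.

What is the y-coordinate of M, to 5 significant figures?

3.8114

Checks: |EM| = 8.300 ✓; ∠(EM, ML) = 90.00° ✓; |ML| = 30.10 ✓; |TL| = 34.53 ✓.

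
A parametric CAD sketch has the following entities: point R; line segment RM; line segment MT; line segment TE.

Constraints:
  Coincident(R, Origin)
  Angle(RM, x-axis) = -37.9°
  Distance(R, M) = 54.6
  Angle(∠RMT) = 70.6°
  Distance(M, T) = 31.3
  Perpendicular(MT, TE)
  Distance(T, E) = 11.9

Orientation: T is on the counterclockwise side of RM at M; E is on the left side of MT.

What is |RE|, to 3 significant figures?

41.7

R is at the origin; RM runs at -37.9° with length 54.6, so M = 54.6·(cos -37.9°, sin -37.9°) = (43.1, -33.5). ∠RMT = 70.6°, so MT runs at -37.9° + (180° − 70.6°) = 71.5° from the x-axis; with |MT| = 31.3, T = M + 31.3·(cos 71.5°, sin 71.5°) = (53.0, -3.86). MT is perpendicular to TE; with |TE| = 11.9 on the left of MT, E = T + 11.9·(-0.948, 0.317) = (41.7, -0.0815). Then |RE| = |E − R| = 41.7.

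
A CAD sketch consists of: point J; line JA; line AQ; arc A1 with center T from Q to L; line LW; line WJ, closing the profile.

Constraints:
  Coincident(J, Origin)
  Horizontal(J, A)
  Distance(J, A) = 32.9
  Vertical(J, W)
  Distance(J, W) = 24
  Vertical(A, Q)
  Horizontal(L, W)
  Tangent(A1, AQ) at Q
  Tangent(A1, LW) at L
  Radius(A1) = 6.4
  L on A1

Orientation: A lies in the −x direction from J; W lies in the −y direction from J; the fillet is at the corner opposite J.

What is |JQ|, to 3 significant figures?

37.3

The virtual corner opposite J is at (-32.9, -24.0). A1 meets AQ tangentially, so TQ is at right angles to AQ and A1 meets LW tangentially, so TL is at right angles to LW, with radius 6.4, so the center T sits 6.4 in from both sides at T = (-26.5, -17.6). That places the tangent points at Q = (-32.9, -17.6) on AQ and L = (-26.5, -24.0) on LW. Then |JQ| = |Q − J| = 37.3.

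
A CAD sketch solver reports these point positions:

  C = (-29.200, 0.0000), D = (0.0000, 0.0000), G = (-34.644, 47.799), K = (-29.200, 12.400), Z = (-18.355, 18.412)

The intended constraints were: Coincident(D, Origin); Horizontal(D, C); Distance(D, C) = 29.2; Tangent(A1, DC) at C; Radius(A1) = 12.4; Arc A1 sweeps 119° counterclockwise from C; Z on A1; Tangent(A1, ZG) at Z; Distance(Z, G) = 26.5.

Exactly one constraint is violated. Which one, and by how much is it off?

Distance(Z, G) = 26.5 — off by 7.10.

D = (0.00, 0.00) ✓; D.y = 0.00, C.y = 0.00 ✓; |DC| = 29.20 ✓; ∠(KC, CD) = 90.00° ✓; |KC| = 12.40 ✓; bearing(K→Z) − bearing(K→C) = 119.0° ✓; |KZ| = 12.40 ✓; ∠(KZ, ZG) = 90.00° ✓; |ZG| = 33.60 ✗.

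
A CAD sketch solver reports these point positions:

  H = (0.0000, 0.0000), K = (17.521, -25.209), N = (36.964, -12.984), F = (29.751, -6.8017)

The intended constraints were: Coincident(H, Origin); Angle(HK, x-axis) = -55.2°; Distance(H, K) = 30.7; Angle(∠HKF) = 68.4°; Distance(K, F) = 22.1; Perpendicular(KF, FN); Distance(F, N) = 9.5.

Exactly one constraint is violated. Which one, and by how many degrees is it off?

Perpendicular(KF, FN) — off by 7.00°.

H = (0.00, 0.00) ✓; HK at -55.20° ✓; |HK| = 30.70 ✓; ∠HKF = 68.40° ✓; |KF| = 22.10 ✓; ∠(KF, FN) = 97.00° ✗; |FN| = 9.500 ✓.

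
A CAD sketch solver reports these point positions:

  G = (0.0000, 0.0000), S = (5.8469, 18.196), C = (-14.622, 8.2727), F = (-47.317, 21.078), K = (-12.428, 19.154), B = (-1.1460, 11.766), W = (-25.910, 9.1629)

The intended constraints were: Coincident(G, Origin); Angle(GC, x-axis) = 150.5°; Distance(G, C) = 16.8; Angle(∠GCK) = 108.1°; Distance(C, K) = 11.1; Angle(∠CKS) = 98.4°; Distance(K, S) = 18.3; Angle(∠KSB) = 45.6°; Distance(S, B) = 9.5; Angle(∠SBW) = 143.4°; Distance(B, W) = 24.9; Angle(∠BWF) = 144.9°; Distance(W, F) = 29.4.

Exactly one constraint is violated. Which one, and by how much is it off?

Distance(W, F) = 29.4 — off by 4.90.

G = (0.00, 0.00) ✓; GC at 150.5° ✓; |GC| = 16.80 ✓; ∠GCK = 108.1° ✓; |CK| = 11.10 ✓; ∠CKS = 98.40° ✓; |KS| = 18.30 ✓; ∠KSB = 45.60° ✓; |SB| = 9.500 ✓; ∠SBW = 143.4° ✓; |BW| = 24.90 ✓; ∠BWF = 144.9° ✓; |WF| = 24.50 ✗.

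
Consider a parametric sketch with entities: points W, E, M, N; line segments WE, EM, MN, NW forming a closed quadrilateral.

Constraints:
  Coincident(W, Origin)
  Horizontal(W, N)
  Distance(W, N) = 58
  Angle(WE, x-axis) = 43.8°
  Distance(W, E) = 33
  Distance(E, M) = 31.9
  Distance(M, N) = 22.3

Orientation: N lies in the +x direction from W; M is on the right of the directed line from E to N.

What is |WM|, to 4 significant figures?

37.18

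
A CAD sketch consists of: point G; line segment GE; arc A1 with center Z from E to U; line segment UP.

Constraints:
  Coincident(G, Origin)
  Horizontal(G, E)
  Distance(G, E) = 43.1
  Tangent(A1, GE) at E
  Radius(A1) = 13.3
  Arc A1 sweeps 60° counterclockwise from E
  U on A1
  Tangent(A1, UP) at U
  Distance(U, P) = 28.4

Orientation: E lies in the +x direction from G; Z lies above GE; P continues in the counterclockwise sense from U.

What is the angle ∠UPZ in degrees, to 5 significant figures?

25.094°

On A1, E sits at bearing -90° from Z; a 60° counterclockwise sweep puts U at bearing -30°, so U = Z + 13.3·(cos -30°, sin -30°) = (54.618, 6.6500). Since A1 is tangent to UP there, ZU ⟂ UP, so UP runs along (−sin -30°, cos -30°); with |UP| = 28.4, P = (68.818, 31.245). Then cos ∠UPZ = PU·PZ / (|PU||PZ|), giving 25.094°.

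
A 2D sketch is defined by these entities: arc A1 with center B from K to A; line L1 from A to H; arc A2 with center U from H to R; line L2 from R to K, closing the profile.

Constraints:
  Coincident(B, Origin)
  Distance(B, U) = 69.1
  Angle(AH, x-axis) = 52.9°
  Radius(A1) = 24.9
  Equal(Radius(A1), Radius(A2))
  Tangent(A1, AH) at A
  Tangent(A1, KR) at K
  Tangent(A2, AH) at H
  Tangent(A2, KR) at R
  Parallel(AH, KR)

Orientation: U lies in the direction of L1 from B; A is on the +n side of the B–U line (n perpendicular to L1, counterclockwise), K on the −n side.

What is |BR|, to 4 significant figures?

73.45

Tangency of A1 to both parallel lines with radius 24.9 puts A and K at B ± 24.9·n: A = (-19.86, 15.02), K = (19.86, -15.02). Equal radii place H and R the same way about U: H = U + 24.9·n = (21.82, 70.13), R = U − 24.9·n = (61.54, 40.09). Then |BR| = |R − B| = 73.45.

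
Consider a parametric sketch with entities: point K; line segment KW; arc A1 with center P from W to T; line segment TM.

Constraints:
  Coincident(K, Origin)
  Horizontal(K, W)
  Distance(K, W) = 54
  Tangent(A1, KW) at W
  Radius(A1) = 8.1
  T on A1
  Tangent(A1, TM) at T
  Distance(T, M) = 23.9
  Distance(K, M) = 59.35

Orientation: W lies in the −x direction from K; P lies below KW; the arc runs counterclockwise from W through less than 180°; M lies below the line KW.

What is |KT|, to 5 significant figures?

62.246

Checks: ∠(PW, WK) = 90.00° ✓; |PT| = 8.100 ✓; ∠(PT, TM) = 90.00° ✓; |TM| = 23.90 ✓; |KM| = 59.35 ✓.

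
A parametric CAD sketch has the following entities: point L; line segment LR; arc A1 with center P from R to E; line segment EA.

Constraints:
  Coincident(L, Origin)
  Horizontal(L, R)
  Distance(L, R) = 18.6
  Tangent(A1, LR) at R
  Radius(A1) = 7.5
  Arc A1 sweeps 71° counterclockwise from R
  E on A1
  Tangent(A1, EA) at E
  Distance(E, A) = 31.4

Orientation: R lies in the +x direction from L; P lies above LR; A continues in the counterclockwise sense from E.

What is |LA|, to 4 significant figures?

49.97

L is at the origin; LR is horizontal with |LR| = 18.6 and R on the +x side, so R = (18.60, 0.000). Since A1 is tangent to LR there, PR ⟂ LR, so P = R + (0, 7.5) = (18.60, 7.500). On A1, R sits at bearing -90° from P; a 71° counterclockwise sweep puts E at bearing -19°, so E = P + 7.5·(cos -19°, sin -19°) = (25.69, 5.058). Tangency of A1 to EA means the radius PE is perpendicular to EA, so EA runs along (−sin -19°, cos -19°); with |EA| = 31.4, A = (35.91, 34.75). Then |LA| = |A − L| = 49.97.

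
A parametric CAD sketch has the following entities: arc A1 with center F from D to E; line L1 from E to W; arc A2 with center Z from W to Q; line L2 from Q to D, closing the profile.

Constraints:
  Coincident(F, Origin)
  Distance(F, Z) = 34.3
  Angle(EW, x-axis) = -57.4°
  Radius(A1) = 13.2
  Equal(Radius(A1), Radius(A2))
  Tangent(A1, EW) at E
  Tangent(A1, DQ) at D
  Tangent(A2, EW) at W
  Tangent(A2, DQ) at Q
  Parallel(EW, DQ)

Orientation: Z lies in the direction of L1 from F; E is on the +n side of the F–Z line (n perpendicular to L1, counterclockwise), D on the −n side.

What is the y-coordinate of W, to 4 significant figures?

-21.78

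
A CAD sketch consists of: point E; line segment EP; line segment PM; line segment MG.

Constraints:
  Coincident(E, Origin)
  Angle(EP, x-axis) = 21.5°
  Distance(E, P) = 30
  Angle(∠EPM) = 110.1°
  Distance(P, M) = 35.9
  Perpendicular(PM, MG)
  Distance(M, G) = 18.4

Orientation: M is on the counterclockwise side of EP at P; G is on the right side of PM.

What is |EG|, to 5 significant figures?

65.608

∠EPM = 110.1°, so PM runs at 21.5° + (180° − 110.1°) = 91.400° from the x-axis; with |PM| = 35.9, M = P + 35.9·(cos 91.400°, sin 91.400°) = (27.035, 46.884). PM is perpendicular to MG; with |MG| = 18.4 on the right of PM, G = M + 18.4·(0.99970, 0.024432) = (45.430, 47.334). Then |EG| = |G − E| = 65.608.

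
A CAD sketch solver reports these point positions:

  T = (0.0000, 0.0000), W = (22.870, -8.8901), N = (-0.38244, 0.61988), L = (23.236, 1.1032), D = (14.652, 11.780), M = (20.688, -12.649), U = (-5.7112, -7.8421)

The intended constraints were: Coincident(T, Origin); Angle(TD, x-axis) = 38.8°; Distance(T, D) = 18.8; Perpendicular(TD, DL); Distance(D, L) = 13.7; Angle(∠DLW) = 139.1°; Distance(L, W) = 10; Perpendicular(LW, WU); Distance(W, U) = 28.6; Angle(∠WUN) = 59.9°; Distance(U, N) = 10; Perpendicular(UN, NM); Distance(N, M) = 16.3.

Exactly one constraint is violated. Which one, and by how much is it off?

Distance(N, M) = 16.3 — off by 8.60.

T = (0.00, 0.00) ✓; TD at 38.80° ✓; |TD| = 18.80 ✓; ∠(TD, DL) = 90.00° ✓; |DL| = 13.70 ✓; ∠DLW = 139.1° ✓; |LW| = 10.00 ✓; ∠(LW, WU) = 90.00° ✓; |WU| = 28.60 ✓; ∠WUN = 59.90° ✓; |UN| = 10.00 ✓; ∠(UN, NM) = 90.00° ✓; |NM| = 24.90 ✗.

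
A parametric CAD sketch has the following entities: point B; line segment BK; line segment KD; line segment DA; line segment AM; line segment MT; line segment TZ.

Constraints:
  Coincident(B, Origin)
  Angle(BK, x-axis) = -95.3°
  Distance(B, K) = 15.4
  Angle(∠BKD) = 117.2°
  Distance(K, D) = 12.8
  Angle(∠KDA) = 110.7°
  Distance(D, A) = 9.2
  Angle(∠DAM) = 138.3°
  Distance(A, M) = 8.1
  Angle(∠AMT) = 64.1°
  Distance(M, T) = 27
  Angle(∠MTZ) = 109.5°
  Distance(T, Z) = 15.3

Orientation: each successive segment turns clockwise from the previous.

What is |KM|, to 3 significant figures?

20.8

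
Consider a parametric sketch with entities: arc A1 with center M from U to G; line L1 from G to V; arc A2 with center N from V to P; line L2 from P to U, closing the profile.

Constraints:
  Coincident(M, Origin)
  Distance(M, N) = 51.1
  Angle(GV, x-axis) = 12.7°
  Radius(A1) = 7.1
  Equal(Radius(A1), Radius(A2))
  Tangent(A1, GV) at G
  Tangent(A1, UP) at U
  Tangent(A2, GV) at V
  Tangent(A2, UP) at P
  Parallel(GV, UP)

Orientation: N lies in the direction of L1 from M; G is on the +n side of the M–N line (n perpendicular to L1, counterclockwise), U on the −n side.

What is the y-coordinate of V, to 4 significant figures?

18.16

The slot axis is L1's direction at 12.7°, so u = (cos 12.7°, sin 12.7°) = (0.9755, 0.2198) and n = (−sin 12.7°, cos 12.7°) = (-0.2198, 0.9755). M is at the origin and N lies 51.1 along u from M, so N = 51.1·u = (49.85, 11.23). Tangency of A1 to both parallel lines with radius 7.1 puts G and U at M ± 7.1·n: G = (-1.561, 6.926), U = (1.561, -6.926). Equal radii place V and P the same way about N: V = N + 7.1·n = (48.29, 18.16), P = N − 7.1·n = (51.41, 4.308). So V.y = 18.16.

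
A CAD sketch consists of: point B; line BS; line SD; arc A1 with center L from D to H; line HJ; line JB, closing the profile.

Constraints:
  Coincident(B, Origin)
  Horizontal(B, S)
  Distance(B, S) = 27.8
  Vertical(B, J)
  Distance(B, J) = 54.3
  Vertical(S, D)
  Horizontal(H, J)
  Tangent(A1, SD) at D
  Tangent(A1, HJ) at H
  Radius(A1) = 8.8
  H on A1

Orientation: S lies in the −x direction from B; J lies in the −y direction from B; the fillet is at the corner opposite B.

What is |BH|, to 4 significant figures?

57.53

B is at the origin; BS is horizontal with |BS| = 27.8 and S on the −x side, so S = (-27.80, 0.000). B and J share the same x with |BJ| = 54.3 and J on the −y side, so J = (0.000, -54.30). The virtual corner opposite B is at (-27.80, -54.30). The tangent condition forces LD to be normal to SD and tangency of A1 to HJ means the radius LH is perpendicular to HJ, with radius 8.8, so the center L sits 8.8 in from both sides at L = (-19.00, -45.50). That places the tangent points at D = (-27.80, -45.50) on SD and H = (-19.00, -54.30) on HJ. Then |BH| = |H − B| = 57.53.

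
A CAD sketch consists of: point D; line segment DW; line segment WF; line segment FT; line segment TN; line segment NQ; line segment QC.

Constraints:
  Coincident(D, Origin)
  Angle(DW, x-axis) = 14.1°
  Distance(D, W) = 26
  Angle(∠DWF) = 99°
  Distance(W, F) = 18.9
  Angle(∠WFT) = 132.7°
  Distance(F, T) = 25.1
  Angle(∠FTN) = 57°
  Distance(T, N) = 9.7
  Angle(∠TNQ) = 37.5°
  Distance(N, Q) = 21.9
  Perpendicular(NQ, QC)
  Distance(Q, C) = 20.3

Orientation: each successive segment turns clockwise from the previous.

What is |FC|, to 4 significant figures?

41.27

∠TNQ = 37.5° gives NQ at -19.70° from the x-axis; with |NQ| = 21.9, Q = (37.71, -33.17). NQ ⟂ QC, so QC runs at -109.7°; with |QC| = 20.3, C = (30.86, -52.29). Then |FC| = |C − F| = 41.27.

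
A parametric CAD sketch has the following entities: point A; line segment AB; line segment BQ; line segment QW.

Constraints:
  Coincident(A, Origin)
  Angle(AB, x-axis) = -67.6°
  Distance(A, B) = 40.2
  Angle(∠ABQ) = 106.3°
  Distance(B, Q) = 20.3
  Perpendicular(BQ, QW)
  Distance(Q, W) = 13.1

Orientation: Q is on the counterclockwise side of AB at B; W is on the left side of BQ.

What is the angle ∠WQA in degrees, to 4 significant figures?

39.30°

∠ABQ = 106.3°, so BQ runs at -67.6° + (180° − 106.3°) = 6.100° from the x-axis; with |BQ| = 20.3, Q = B + 20.3·(cos 6.100°, sin 6.100°) = (35.50, -35.01). BQ ⟂ QW; with |QW| = 13.1 on the left of BQ, W = Q + 13.1·(-0.1063, 0.9943) = (34.11, -21.98). Then cos ∠WQA = QW·QA / (|QW||QA|), giving 39.30°.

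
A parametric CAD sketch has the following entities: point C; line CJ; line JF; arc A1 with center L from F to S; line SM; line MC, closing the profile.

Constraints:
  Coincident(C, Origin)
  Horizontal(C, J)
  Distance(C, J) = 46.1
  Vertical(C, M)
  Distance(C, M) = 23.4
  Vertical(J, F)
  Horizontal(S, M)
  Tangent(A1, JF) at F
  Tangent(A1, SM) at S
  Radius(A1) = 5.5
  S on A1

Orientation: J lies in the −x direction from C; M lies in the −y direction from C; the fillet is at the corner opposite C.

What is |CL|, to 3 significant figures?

44.4

C and M share the same x with |CM| = 23.4 and M on the −y side, so M = (0.00, -23.4). The virtual corner opposite C is at (-46.1, -23.4). Since A1 is tangent to JF there, LF ⟂ JF and tangency of A1 to SM means the radius LS is perpendicular to SM, with radius 5.5, so the center L sits 5.5 in from both sides at L = (-40.6, -17.9). Then |CL| = |L − C| = 44.4.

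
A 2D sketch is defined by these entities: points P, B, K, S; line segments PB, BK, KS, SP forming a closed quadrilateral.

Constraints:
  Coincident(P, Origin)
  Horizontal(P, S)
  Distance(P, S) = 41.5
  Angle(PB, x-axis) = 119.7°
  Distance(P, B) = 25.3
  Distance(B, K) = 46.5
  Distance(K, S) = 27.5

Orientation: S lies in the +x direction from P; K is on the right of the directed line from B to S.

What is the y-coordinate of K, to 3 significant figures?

-13.5

P is at the origin; P and S share the same y with |PS| = 41.5 and S in +x, so S = (41.5, 0). PB runs at 119.7° with |PB| = 25.3, so B = (-12.5, 22.0). K is determined by |BK| = 46.5 and |KS| = 27.5 together: it lies at the intersection of circle(B, 46.5) and circle(S, 27.5). With |BS| = 58.3, the foot of the radical line on BS is 41.2 from B and the perpendicular offset is √(46.5² − 41.2²) = 21.5. Taking the right-of-BS solution: K = (17.5, -13.5).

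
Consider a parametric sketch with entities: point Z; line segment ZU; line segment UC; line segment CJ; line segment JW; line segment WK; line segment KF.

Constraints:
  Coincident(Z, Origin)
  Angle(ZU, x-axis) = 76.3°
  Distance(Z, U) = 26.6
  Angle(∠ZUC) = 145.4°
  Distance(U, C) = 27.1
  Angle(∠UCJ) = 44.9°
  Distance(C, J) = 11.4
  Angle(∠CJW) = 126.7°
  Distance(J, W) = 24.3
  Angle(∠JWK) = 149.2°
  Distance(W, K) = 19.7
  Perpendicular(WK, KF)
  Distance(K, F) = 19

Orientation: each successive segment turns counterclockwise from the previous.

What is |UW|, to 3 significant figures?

6.74

Z is at the origin; ZU runs at 76.3° with length 26.6, so U = (6.30, 25.8). ∠ZUC = 145.4° gives UC at 111° from the x-axis; with |UC| = 27.1, C = (-3.37, 51.2). ∠UCJ = 44.9° gives CJ at -114° from the x-axis; with |CJ| = 11.4, J = (-8.00, 40.7). ∠CJW = 126.7° gives JW at -60.7° from the x-axis; with |JW| = 24.3, W = (3.89, 19.6). Then |UW| = |W − U| = 6.74.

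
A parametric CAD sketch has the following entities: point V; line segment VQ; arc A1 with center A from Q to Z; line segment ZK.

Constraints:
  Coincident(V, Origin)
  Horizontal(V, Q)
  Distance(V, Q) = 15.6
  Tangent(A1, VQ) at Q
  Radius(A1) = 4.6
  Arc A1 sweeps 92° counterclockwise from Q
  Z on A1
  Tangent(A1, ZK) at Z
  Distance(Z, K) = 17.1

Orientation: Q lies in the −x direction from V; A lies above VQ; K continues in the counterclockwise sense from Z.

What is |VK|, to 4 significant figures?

24.74

V is at the origin; V and Q share the same y with |VQ| = 15.6 and Q on the −x side, so Q = (-15.60, 0.000). Since A1 is tangent to VQ there, AQ ⟂ VQ, so A = Q + (0, 4.6) = (-15.60, 4.600). On A1, Q sits at bearing -90° from A; a 92° counterclockwise sweep puts Z at bearing 2°, so Z = A + 4.6·(cos 2°, sin 2°) = (-11.00, 4.761). Tangency of A1 to ZK means the radius AZ is perpendicular to ZK, so ZK runs along (−sin 2°, cos 2°); with |ZK| = 17.1, K = (-11.60, 21.85). Then |VK| = |K − V| = 24.74.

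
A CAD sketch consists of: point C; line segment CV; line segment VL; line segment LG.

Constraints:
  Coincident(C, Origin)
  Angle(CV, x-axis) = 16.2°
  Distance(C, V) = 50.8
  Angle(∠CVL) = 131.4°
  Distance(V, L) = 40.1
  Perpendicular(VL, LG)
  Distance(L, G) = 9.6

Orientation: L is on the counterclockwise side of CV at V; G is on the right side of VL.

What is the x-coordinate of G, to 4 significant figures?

74.54

C is at the origin; CV runs at 16.2° with length 50.8, so V = 50.8·(cos 16.2°, sin 16.2°) = (48.78, 14.17). ∠CVL = 131.4°, so VL runs at 16.2° + (180° − 131.4°) = 64.80° from the x-axis; with |VL| = 40.1, L = V + 40.1·(cos 64.80°, sin 64.80°) = (65.86, 50.46). VL is perpendicular to LG; with |LG| = 9.6 on the right of VL, G = L + 9.6·(0.9048, -0.4258) = (74.54, 46.37). So G.x = 74.54.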